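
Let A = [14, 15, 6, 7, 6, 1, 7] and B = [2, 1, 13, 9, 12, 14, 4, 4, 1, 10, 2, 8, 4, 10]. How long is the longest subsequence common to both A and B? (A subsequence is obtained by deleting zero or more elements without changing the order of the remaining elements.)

A longest common subsequence is 14, 1 (length 2); the LCS DP confirms no longer common subsequence exists.

2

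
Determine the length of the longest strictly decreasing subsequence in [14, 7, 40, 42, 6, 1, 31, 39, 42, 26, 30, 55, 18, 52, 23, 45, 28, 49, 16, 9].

6

One longest decreasing subsequence is 40, 31, 26, 18, 16, 9 (positions 3,7,10,13,19,20), of length 6; no longer one exists.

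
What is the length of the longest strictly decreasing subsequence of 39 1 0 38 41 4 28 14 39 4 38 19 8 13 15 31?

5

One longest decreasing subsequence is 39, 38, 28, 14, 4 (positions 1,4,7,8,10), of length 5; no longer one exists.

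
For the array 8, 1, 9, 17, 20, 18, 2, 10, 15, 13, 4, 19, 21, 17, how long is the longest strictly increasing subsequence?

6

Let dp[i] be the longest increasing subsequence ending at position i. Then dp = [1, 1, 2, 3, 4, 4, 2, 3, 4, 4, 3, 5, 6, 5].
The maximum is 6; one witness is 8, 9, 17, 18, 19, 21 at positions 1,3,4,6,12,13.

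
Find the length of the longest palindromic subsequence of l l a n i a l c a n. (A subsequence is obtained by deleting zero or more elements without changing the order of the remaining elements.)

One longest palindromic subsequence is nacan (positions 4,6,8,9,10); it reads the same forward and backward, and the interval DP gives dp[1][10] = 5.

5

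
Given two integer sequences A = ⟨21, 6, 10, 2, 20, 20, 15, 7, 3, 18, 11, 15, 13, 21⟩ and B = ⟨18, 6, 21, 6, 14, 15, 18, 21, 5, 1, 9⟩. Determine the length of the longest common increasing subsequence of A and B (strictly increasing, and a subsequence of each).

For each value that appears in both, track the longest common increasing run ending there.
The best achievable length is 4; one witness is 6, 15, 18, 21 (A-positions 2,7,10,14, B-positions 2,6,7,8).

4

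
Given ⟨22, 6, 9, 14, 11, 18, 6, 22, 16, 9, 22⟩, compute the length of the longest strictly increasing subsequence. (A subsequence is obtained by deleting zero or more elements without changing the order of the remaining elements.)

Scanning left to right, the best length ending at each element is: 22→1, 6→1, 9→2, 14→3, 11→3, 18→4, 6→1, 22→5, 16→4, 9→2, 22→5.
So the longest increasing subsequence has length 5, e.g. 6, 9, 14, 18, 22.

5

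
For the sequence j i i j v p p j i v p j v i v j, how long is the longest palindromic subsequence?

Using dp[i][j] = 2 + dp[i+1][j−1] if the ends match, else max(dp[i+1][j], dp[i][j−1]):
dp[1][16] = 10. A witness is jijvppvjij at positions 1,3,4,5,6,7,10,12,14,16.

10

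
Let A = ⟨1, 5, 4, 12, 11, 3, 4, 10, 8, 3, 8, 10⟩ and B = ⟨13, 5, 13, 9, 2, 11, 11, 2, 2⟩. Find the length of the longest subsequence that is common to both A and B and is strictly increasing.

A longest common strictly increasing subsequence is 5, 11 (length 2); it appears in order in both A and B, and no longer such subsequence exists.

2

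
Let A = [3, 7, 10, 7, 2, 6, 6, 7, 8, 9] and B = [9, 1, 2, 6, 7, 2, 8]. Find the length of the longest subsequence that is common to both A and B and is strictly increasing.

For each value that appears in both, track the longest common increasing run ending there.
The best achievable length is 4; one witness is 2, 6, 7, 8 (A-positions 5,6,8,9, B-positions 3,4,5,7).

4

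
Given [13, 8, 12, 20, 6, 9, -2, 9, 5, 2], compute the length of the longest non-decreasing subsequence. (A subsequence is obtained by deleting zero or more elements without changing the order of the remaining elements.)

3

Scanning left to right, the best length ending at each element is: 13→1, 8→1, 12→2, 20→3, 6→1, 9→2, -2→1, 9→3, 5→2, 2→2.
So the longest non-decreasing subsequence has length 3, e.g. 8, 12, 20.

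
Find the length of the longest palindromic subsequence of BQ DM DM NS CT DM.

Using dp[i][j] = 2 + dp[i+1][j−1] if the ends match, else max(dp[i+1][j], dp[i][j−1]):
dp[1][6] = 3. A witness is DM CT DM at positions 2,5,6.

3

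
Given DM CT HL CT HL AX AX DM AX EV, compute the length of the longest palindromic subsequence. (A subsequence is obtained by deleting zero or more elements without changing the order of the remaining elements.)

5

One longest palindromic subsequence is DM HL CT HL DM (positions 1,3,4,5,8); it reads the same forward and backward, and the interval DP gives dp[1][10] = 5.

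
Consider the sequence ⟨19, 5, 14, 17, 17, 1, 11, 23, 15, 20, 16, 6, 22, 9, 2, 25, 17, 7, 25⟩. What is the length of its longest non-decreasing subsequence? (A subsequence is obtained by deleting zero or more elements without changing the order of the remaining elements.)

Let dp[i] be the longest non-decreasing subsequence ending at position i. Then dp = [1, 1, 2, 3, 4, 1, 2, 5, 3, 5, 4, 2, 6, 3, 2, 7, 5, 3, 8].
The maximum is 8; one witness is 5, 14, 17, 17, 20, 22, 25, 25 at positions 2,3,4,5,10,13,16,19.

8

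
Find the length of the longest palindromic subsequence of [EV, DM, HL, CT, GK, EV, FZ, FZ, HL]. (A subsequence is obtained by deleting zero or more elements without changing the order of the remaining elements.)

Using dp[i][j] = 2 + dp[i+1][j−1] if the ends match, else max(dp[i+1][j], dp[i][j−1]):
dp[1][9] = 4. A witness is HL FZ FZ HL at positions 3,7,8,9.

4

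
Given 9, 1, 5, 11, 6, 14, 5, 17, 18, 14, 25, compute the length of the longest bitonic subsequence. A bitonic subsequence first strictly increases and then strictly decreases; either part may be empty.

One longest bitonic subsequence is 1, 5, 11, 14, 17, 18, 14 (positions 2,3,4,6,8,9,10): it rises to 18 then falls. Length 7 is optimal.

7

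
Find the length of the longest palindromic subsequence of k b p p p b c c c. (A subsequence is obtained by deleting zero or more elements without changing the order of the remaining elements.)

One longest palindromic subsequence is bpppb (positions 2,3,4,5,6); it reads the same forward and backward, and the interval DP gives dp[1][9] = 5.

5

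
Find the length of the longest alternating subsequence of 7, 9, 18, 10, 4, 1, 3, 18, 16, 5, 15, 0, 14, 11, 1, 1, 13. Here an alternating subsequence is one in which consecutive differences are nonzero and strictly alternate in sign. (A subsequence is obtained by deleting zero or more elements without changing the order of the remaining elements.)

Track the best alternating length ending on an up-step vs a down-step at each position: up/down = 1/1, 2/1, 2/1, 2/3, 1/3, 1/3, 4/3, 4/1, 4/5, 4/5, 6/5, 1/7, 8/7, 8/9, 8/9, 8/9, 10/9.
The maximum over both is 10; one such subsequence is 7, 18, 10, 18, 5, 15, 0, 14, 11, 13.

10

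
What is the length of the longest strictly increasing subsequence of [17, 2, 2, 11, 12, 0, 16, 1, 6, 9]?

4

Let dp[i] be the longest increasing subsequence ending at position i. Then dp = [1, 1, 1, 2, 3, 1, 4, 2, 3, 4].
The maximum is 4; one witness is 2, 11, 12, 16 at positions 2,4,5,7.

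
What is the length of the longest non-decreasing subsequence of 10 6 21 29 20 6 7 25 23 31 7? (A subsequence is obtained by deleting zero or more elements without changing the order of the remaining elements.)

Scanning left to right, the best length ending at each element is: 10→1, 6→1, 21→2, 29→3, 20→2, 6→2, 7→3, 25→4, 23→4, 31→5, 7→4.
So the longest non-decreasing subsequence has length 5, e.g. 6, 6, 7, 25, 31.

5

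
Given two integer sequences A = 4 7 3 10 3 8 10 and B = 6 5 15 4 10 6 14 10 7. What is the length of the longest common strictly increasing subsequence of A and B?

A longest common strictly increasing subsequence is 4, 10 (length 2); it appears in order in both A and B, and no longer such subsequence exists.

2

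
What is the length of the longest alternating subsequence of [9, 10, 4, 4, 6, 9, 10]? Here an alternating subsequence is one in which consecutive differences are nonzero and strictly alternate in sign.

A longest alternating subsequence is 9, 10, 4, 6 (positions 1,2,3,5); its 3 consecutive differences strictly alternate in sign, and length 4 is optimal.

4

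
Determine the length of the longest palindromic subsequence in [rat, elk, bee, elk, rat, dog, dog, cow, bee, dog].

Using dp[i][j] = 2 + dp[i+1][j−1] if the ends match, else max(dp[i+1][j], dp[i][j−1]):
dp[1][10] = 5. A witness is rat elk bee elk rat at positions 1,2,3,4,5.

5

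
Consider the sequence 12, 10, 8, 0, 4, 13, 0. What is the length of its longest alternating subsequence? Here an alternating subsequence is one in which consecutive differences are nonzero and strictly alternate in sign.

A longest alternating subsequence is 12, 0, 4, 0 (positions 1,4,5,7); its 3 consecutive differences strictly alternate in sign, and length 4 is optimal.

4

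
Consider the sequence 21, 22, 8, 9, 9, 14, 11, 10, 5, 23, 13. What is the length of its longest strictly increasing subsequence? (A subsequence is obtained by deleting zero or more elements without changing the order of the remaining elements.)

4

Scanning left to right, the best length ending at each element is: 21→1, 22→2, 8→1, 9→2, 9→2, 14→3, 11→3, 10→3, 5→1, 23→4, 13→4.
So the longest increasing subsequence has length 4, e.g. 8, 9, 14, 23.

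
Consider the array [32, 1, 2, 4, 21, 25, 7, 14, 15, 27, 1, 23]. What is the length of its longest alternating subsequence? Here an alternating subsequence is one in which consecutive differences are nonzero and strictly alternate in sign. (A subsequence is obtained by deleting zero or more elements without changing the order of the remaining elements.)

7

Track the best alternating length ending on an up-step vs a down-step at each position: up/down = 1/1, 1/2, 3/2, 3/2, 3/2, 3/2, 3/4, 5/4, 5/4, 5/2, 1/6, 7/6.
The maximum over both is 7; one such subsequence is 32, 1, 21, 7, 14, 1, 23.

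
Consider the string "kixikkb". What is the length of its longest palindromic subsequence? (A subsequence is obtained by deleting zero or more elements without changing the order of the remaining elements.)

5

Using dp[i][j] = 2 + dp[i+1][j−1] if the ends match, else max(dp[i+1][j], dp[i][j−1]):
dp[1][7] = 5. A witness is kixik at positions 1,2,3,4,6.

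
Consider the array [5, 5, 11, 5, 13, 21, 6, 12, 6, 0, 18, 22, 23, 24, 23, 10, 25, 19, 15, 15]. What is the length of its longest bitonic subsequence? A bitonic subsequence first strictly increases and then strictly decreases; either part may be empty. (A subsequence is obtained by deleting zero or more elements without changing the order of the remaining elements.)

10

One longest bitonic subsequence is 5, 11, 13, 21, 22, 23, 24, 23, 19, 15 (positions 1,3,5,6,12,13,14,15,18,20): it rises to 24 then falls. Length 10 is optimal.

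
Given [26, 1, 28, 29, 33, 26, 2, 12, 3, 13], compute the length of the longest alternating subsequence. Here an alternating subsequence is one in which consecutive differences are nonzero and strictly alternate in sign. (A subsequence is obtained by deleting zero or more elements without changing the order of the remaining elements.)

A longest alternating subsequence is 26, 1, 28, 2, 12, 3, 13 (positions 1,2,3,7,8,9,10); its 6 consecutive differences strictly alternate in sign, and length 7 is optimal.

7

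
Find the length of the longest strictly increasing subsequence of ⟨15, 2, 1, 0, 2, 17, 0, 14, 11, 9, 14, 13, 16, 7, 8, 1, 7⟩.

5

One longest increasing subsequence is 1, 2, 11, 14, 16 (positions 3,5,9,11,13), of length 5; no longer one exists.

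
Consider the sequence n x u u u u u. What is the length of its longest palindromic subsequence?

One longest palindromic subsequence is uuuuu (positions 3,4,5,6,7); it reads the same forward and backward, and the interval DP gives dp[1][7] = 5.

5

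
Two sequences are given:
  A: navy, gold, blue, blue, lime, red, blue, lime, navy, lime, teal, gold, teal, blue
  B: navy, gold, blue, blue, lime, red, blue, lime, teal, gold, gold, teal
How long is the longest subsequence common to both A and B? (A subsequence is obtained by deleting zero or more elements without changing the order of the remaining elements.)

11

Backtracking the LCS table gives one alignment: navy (A1,B1) → gold (A2,B2) → blue (A3,B3) → blue (A4,B4) → lime (A5,B5) → red (A6,B6) → blue (A7,B7) → lime (A10,B8) → teal (A11,B9) → gold (A12,B11) → teal (A13,B12).
So the longest common subsequence has length 11.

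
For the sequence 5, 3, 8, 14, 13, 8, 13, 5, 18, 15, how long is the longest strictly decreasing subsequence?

One longest decreasing subsequence is 14, 13, 8, 5 (positions 4,5,6,8), of length 4; no longer one exists.

4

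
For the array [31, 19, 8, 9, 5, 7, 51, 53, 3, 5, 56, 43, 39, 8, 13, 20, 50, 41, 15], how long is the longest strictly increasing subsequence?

6

Scanning left to right, the best length ending at each element is: 31→1, 19→1, 8→1, 9→2, 5→1, 7→2, 51→3, 53→4, 3→1, 5→2, 56→5, 43→3, 39→3, 8→3, 13→4, 20→5, 50→6, 41→6, 15→5.
So the longest increasing subsequence has length 6, e.g. 5, 7, 8, 13, 20, 50.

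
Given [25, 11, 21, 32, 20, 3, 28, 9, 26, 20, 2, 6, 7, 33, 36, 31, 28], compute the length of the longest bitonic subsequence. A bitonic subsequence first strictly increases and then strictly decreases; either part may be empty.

7

Let inc[i] be the LIS ending at i and dec[i] the longest strictly decreasing subsequence starting at i. inc = [1, 1, 2, 3, 2, 1, 3, 2, 3, 3, 1, 2, 3, 4, 5, 4, 4], dec = [5, 3, 4, 5, 3, 2, 4, 2, 3, 2, 1, 1, 1, 3, 3, 2, 1].
max_i inc[i]+dec[i]−1 = 7, with one witness 11, 21, 32, 28, 26, 20, 7.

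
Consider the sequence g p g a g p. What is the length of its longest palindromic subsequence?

5

Using dp[i][j] = 2 + dp[i+1][j−1] if the ends match, else max(dp[i+1][j], dp[i][j−1]):
dp[1][6] = 5. A witness is pgagp at positions 2,3,4,5,6.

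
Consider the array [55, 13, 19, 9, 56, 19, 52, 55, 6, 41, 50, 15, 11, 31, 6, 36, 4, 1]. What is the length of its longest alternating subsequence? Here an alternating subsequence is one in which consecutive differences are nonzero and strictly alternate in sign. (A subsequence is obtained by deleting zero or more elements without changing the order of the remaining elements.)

14

Track the best alternating length ending on an up-step vs a down-step at each position: up/down = 1/1, 1/2, 3/2, 1/4, 5/1, 5/6, 7/6, 7/6, 1/8, 9/8, 9/8, 9/10, 9/10, 11/10, 1/12, 13/10, 1/14, 1/14.
The maximum over both is 14; one such subsequence is 55, 13, 19, 9, 56, 19, 52, 6, 41, 15, 31, 6, 36, 4.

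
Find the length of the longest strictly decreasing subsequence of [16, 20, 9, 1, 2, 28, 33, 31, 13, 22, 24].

Let dp[i] be the longest decreasing subsequence ending at position i. Then dp = [1, 1, 2, 3, 3, 1, 1, 2, 3, 3, 3].
The maximum is 3; one witness is 16, 9, 1 at positions 1,3,4.

3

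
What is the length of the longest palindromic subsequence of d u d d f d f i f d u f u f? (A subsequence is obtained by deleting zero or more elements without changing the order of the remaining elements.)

Using dp[i][j] = 2 + dp[i+1][j−1] if the ends match, else max(dp[i+1][j], dp[i][j−1]):
dp[1][14] = 9. A witness is ufdfifdfu at positions 2,5,6,7,8,9,10,12,13.

9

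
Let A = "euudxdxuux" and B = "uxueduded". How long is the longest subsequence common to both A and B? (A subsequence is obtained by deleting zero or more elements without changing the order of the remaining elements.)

Backtracking the LCS table gives one alignment: e (A1,B4) → u (A3,B6) → d (A4,B7) → d (A6,B9).
So the longest common subsequence has length 4.

4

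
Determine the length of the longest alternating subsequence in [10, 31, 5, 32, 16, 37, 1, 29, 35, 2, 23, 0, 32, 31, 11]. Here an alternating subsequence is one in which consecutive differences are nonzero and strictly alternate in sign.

Track the best alternating length ending on an up-step vs a down-step at each position: up/down = 1/1, 2/1, 1/3, 4/1, 4/5, 6/1, 1/7, 8/7, 8/7, 8/9, 10/9, 1/11, 12/9, 12/13, 12/13.
The maximum over both is 13; one such subsequence is 10, 31, 5, 32, 16, 37, 1, 29, 2, 23, 0, 32, 31.

13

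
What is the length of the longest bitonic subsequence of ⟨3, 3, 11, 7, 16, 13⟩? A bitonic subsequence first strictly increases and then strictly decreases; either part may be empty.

4

One longest bitonic subsequence is 3, 11, 16, 13 (positions 1,3,5,6): it rises to 16 then falls. Length 4 is optimal.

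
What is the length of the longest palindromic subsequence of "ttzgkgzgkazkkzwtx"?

9

One longest palindromic subsequence is tzkkzkkzt (positions 2,3,5,9,11,12,13,14,16); it reads the same forward and backward, and the interval DP gives dp[1][17] = 9.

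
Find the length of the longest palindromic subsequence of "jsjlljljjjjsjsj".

11

One longest palindromic subsequence is jsjjjjjjjsj (positions 1,2,3,6,8,9,10,11,13,14,15); it reads the same forward and backward, and the interval DP gives dp[1][15] = 11.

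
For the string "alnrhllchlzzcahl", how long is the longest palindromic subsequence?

Using dp[i][j] = 2 + dp[i+1][j−1] if the ends match, else max(dp[i+1][j], dp[i][j−1]):
dp[1][16] = 8. A witness is lhczzchl at positions 2,5,8,11,12,13,15,16.

8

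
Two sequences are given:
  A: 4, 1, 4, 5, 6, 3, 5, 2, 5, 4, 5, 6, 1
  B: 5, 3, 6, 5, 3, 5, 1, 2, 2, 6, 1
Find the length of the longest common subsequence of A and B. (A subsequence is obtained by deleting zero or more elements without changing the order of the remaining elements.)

7

A longest common subsequence is 5, 6, 3, 5, 2, 6, 1 (length 7); the LCS DP confirms no longer common subsequence exists.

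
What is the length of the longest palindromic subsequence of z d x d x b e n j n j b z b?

Using dp[i][j] = 2 + dp[i+1][j−1] if the ends match, else max(dp[i+1][j], dp[i][j−1]):
dp[1][14] = 7. A witness is zbjnjbz at positions 1,6,9,10,11,12,13.

7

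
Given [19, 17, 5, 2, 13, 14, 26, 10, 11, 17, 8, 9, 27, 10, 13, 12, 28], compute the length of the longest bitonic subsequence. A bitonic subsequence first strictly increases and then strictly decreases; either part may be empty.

7

Let inc[i] be the LIS ending at i and dec[i] the longest strictly decreasing subsequence starting at i. inc = [1, 1, 1, 1, 2, 3, 4, 2, 3, 4, 2, 3, 5, 4, 5, 5, 6], dec = [5, 4, 2, 1, 3, 3, 4, 2, 2, 3, 1, 1, 3, 1, 2, 1, 1].
max_i inc[i]+dec[i]−1 = 7, with one witness 5, 13, 14, 26, 17, 13, 12.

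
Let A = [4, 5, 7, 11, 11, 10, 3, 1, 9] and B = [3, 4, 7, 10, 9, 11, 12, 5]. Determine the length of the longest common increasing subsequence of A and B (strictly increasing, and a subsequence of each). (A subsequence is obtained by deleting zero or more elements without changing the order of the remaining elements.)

A longest common strictly increasing subsequence is 4, 7, 10 (length 3); it appears in order in both A and B, and no longer such subsequence exists.

3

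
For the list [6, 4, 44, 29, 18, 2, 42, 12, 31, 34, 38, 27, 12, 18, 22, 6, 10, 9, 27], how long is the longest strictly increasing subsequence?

5

Scanning left to right, the best length ending at each element is: 6→1, 4→1, 44→2, 29→2, 18→2, 2→1, 42→3, 12→2, 31→3, 34→4, 38→5, 27→3, 12→2, 18→3, 22→4, 6→2, 10→3, 9→3, 27→5.
So the longest increasing subsequence has length 5, e.g. 6, 29, 31, 34, 38.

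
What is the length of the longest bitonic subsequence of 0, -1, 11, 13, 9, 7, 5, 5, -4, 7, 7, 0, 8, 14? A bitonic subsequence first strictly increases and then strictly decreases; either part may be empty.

One longest bitonic subsequence is 0, 11, 13, 9, 7, 5, 0 (positions 1,3,4,5,6,8,12): it rises to 13 then falls. Length 7 is optimal.

7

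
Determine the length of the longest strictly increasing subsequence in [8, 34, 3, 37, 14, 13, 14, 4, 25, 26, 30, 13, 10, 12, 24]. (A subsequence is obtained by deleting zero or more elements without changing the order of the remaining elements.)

6

Scanning left to right, the best length ending at each element is: 8→1, 34→2, 3→1, 37→3, 14→2, 13→2, 14→3, 4→2, 25→4, 26→5, 30→6, 13→3, 10→3, 12→4, 24→5.
So the longest increasing subsequence has length 6, e.g. 8, 13, 14, 25, 26, 30.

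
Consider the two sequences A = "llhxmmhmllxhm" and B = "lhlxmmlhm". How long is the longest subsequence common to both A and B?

8

A longest common subsequence is llxmmlhm (length 8); the LCS DP confirms no longer common subsequence exists.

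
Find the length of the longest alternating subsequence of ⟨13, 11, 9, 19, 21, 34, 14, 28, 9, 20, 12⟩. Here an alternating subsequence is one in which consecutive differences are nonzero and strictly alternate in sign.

Track the best alternating length ending on an up-step vs a down-step at each position: up/down = 1/1, 1/2, 1/2, 3/1, 3/1, 3/1, 3/4, 5/4, 1/6, 7/6, 7/8.
The maximum over both is 8; one such subsequence is 13, 11, 19, 14, 28, 9, 20, 12.

8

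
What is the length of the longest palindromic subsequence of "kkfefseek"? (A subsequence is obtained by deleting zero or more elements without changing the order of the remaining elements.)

5

One longest palindromic subsequence is keeek (positions 1,4,7,8,9); it reads the same forward and backward, and the interval DP gives dp[1][9] = 5.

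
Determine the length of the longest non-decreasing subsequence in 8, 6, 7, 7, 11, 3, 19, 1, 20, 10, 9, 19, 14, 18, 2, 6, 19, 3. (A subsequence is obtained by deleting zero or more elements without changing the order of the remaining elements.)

Scanning left to right, the best length ending at each element is: 8→1, 6→1, 7→2, 7→3, 11→4, 3→1, 19→5, 1→1, 20→6, 10→4, 9→4, 19→6, 14→5, 18→6, 2→2, 6→3, 19→7, 3→3.
So the longest non-decreasing subsequence has length 7, e.g. 6, 7, 7, 11, 19, 19, 19.

7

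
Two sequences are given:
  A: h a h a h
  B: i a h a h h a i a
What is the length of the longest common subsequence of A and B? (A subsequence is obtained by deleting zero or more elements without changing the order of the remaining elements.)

A longest common subsequence is haha (length 4); the LCS DP confirms no longer common subsequence exists.

4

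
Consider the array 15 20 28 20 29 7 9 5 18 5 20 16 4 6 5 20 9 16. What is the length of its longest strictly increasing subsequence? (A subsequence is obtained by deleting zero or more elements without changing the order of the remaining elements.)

One longest increasing subsequence is 15, 20, 28, 29 (positions 1,2,3,5), of length 4; no longer one exists.

4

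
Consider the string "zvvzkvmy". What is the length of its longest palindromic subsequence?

One longest palindromic subsequence is zvvz (positions 1,2,3,4); it reads the same forward and backward, and the interval DP gives dp[1][8] = 4.

4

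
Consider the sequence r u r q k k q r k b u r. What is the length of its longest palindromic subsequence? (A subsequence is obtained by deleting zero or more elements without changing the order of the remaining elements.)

10

One longest palindromic subsequence is rurqkkqrur (positions 1,2,3,4,5,6,7,8,11,12); it reads the same forward and backward, and the interval DP gives dp[1][12] = 10.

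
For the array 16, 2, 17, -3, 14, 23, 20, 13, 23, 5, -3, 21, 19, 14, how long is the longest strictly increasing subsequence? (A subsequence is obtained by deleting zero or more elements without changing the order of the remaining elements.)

Let dp[i] be the longest increasing subsequence ending at position i. Then dp = [1, 1, 2, 1, 2, 3, 3, 2, 4, 2, 1, 4, 3, 3].
The maximum is 4; one witness is 16, 17, 20, 23 at positions 1,3,7,9.

4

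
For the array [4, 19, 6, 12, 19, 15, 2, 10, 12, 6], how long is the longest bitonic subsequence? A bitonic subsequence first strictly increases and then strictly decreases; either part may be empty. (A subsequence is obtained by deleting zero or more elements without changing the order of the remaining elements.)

Let inc[i] be the LIS ending at i and dec[i] the longest strictly decreasing subsequence starting at i. inc = [1, 2, 2, 3, 4, 4, 1, 3, 4, 2], dec = [2, 4, 2, 3, 4, 3, 1, 2, 2, 1].
max_i inc[i]+dec[i]−1 = 7, with one witness 4, 6, 12, 19, 15, 12, 6.

7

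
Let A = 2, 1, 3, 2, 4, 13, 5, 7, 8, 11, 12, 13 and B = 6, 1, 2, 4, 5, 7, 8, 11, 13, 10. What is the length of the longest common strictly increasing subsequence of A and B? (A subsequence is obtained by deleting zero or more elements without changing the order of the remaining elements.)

8

A longest common strictly increasing subsequence is 1, 2, 4, 5, 7, 8, 11, 13 (length 8); it appears in order in both A and B, and no longer such subsequence exists.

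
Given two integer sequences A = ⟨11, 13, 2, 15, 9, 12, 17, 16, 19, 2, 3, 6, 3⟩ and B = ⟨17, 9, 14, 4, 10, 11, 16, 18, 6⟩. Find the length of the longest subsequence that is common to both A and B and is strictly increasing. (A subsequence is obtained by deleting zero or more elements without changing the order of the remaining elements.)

For each value that appears in both, track the longest common increasing run ending there.
The best achievable length is 2; one witness is 9, 16 (A-positions 5,8, B-positions 2,7).

2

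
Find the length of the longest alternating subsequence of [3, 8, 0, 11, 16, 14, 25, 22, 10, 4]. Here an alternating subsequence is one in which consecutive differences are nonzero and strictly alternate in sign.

Track the best alternating length ending on an up-step vs a down-step at each position: up/down = 1/1, 2/1, 1/3, 4/1, 4/1, 4/5, 6/1, 6/7, 4/7, 4/7.
The maximum over both is 7; one such subsequence is 3, 8, 0, 16, 14, 25, 22.

7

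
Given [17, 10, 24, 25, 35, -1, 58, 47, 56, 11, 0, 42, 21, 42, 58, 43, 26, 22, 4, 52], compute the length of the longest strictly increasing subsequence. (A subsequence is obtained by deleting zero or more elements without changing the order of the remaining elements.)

One longest increasing subsequence is 17, 24, 25, 35, 47, 56, 58 (positions 1,3,4,5,8,9,15), of length 7; no longer one exists.

7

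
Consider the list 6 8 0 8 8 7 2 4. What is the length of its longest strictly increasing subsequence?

One longest increasing subsequence is 0, 2, 4 (positions 3,7,8), of length 3; no longer one exists.

3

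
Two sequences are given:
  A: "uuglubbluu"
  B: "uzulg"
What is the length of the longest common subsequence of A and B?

3

A longest common subsequence is uug (length 3); the LCS DP confirms no longer common subsequence exists.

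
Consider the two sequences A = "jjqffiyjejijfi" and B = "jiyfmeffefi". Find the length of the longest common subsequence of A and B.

6

A longest common subsequence is jffefi (length 6); the LCS DP confirms no longer common subsequence exists.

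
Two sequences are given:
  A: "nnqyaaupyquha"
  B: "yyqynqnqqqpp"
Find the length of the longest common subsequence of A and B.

4

A longest common subsequence is nnqp (length 4); the LCS DP confirms no longer common subsequence exists.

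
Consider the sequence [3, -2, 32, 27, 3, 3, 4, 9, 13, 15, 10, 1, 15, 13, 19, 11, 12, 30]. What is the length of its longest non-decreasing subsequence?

10

Scanning left to right, the best length ending at each element is: 3→1, -2→1, 32→2, 27→2, 3→2, 3→3, 4→4, 9→5, 13→6, 15→7, 10→6, 1→2, 15→8, 13→7, 19→9, 11→7, 12→8, 30→10.
So the longest non-decreasing subsequence has length 10, e.g. 3, 3, 3, 4, 9, 13, 15, 15, 19, 30.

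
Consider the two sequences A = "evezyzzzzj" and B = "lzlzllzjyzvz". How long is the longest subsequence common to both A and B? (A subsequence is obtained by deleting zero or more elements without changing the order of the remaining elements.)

A longest common subsequence is zzzzz (length 5); the LCS DP confirms no longer common subsequence exists.

5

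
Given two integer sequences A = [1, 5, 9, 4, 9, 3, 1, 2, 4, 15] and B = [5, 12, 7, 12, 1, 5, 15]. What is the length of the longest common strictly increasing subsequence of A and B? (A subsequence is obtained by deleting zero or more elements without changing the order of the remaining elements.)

3

A longest common strictly increasing subsequence is 1, 5, 15 (length 3); it appears in order in both A and B, and no longer such subsequence exists.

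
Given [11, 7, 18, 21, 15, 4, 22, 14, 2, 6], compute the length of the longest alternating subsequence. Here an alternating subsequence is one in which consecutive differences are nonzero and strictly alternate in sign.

Track the best alternating length ending on an up-step vs a down-step at each position: up/down = 1/1, 1/2, 3/1, 3/1, 3/4, 1/4, 5/1, 5/6, 1/6, 7/6.
The maximum over both is 7; one such subsequence is 11, 7, 18, 15, 22, 2, 6.

7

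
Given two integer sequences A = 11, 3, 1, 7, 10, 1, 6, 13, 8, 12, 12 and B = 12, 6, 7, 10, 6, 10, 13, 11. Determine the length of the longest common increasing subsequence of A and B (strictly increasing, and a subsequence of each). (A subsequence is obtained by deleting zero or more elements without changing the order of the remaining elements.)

3

For each value that appears in both, track the longest common increasing run ending there.
The best achievable length is 3; one witness is 7, 10, 13 (A-positions 4,5,8, B-positions 3,4,7).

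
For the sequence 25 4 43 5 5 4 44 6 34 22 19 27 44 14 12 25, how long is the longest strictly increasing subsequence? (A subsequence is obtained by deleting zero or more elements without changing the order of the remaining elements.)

6

Let dp[i] be the longest increasing subsequence ending at position i. Then dp = [1, 1, 2, 2, 2, 1, 3, 3, 4, 4, 4, 5, 6, 4, 4, 5].
The maximum is 6; one witness is 4, 5, 6, 22, 27, 44 at positions 2,4,8,10,12,13.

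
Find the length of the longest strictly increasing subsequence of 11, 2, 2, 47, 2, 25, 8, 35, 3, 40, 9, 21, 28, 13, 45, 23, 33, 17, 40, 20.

7

Let dp[i] be the longest increasing subsequence ending at position i. Then dp = [1, 1, 1, 2, 1, 2, 2, 3, 2, 4, 3, 4, 5, 4, 6, 5, 6, 5, 7, 6].
The maximum is 7; one witness is 2, 8, 9, 21, 28, 33, 40 at positions 2,7,11,12,13,17,19.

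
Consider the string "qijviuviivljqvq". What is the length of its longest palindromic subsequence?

9

One longest palindromic subsequence is qjviiivjq (positions 1,3,4,5,8,9,10,12,15); it reads the same forward and backward, and the interval DP gives dp[1][15] = 9.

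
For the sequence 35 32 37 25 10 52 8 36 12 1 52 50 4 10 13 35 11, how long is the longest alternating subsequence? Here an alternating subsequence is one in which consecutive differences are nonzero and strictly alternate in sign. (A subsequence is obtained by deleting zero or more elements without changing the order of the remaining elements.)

12

Track the best alternating length ending on an up-step vs a down-step at each position: up/down = 1/1, 1/2, 3/1, 1/4, 1/4, 5/1, 1/6, 7/6, 7/8, 1/8, 9/1, 9/10, 9/10, 11/10, 11/10, 11/10, 11/12.
The maximum over both is 12; one such subsequence is 35, 32, 37, 25, 52, 8, 36, 12, 52, 4, 13, 11.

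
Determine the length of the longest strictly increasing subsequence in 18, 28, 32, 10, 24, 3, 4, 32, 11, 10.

3

Let dp[i] be the longest increasing subsequence ending at position i. Then dp = [1, 2, 3, 1, 2, 1, 2, 3, 3, 3].
The maximum is 3; one witness is 18, 28, 32 at positions 1,2,3.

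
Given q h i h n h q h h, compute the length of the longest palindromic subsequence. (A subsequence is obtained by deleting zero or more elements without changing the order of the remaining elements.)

5

Using dp[i][j] = 2 + dp[i+1][j−1] if the ends match, else max(dp[i+1][j], dp[i][j−1]):
dp[1][9] = 5. A witness is hhqhh at positions 2,4,7,8,9.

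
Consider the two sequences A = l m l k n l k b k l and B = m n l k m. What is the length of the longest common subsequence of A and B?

A longest common subsequence is mnlk (length 4); the LCS DP confirms no longer common subsequence exists.

4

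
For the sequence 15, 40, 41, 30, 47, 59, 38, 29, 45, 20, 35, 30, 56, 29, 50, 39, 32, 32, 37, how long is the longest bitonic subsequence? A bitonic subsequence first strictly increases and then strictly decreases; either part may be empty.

Let inc[i] be the LIS ending at i and dec[i] the longest strictly decreasing subsequence starting at i. inc = [1, 2, 3, 2, 4, 5, 3, 2, 4, 2, 3, 3, 5, 3, 5, 4, 4, 4, 5], dec = [1, 5, 5, 3, 5, 5, 4, 2, 4, 1, 3, 2, 4, 1, 3, 2, 1, 1, 1].
max_i inc[i]+dec[i]−1 = 9, with one witness 15, 40, 41, 47, 59, 56, 50, 39, 37.

9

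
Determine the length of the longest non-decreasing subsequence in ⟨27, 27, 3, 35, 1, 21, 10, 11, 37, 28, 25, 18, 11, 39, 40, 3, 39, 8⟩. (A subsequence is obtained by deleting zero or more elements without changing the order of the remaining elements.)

Let dp[i] be the longest non-decreasing subsequence ending at position i. Then dp = [1, 2, 1, 3, 1, 2, 2, 3, 4, 4, 4, 4, 4, 5, 6, 2, 6, 3].
The maximum is 6; one witness is 27, 27, 35, 37, 39, 40 at positions 1,2,4,9,14,15.

6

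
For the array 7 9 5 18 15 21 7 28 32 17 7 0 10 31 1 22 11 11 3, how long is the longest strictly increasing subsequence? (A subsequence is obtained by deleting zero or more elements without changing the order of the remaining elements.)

One longest increasing subsequence is 7, 9, 18, 21, 28, 32 (positions 1,2,4,6,8,9), of length 6; no longer one exists.

6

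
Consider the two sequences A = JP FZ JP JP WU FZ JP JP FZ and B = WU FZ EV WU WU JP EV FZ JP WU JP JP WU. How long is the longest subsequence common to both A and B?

6

A longest common subsequence is JP, FZ, JP, WU, JP, JP (length 6); the LCS DP confirms no longer common subsequence exists.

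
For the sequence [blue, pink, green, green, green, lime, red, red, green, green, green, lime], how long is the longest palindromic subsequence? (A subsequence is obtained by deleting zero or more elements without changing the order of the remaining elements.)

8

One longest palindromic subsequence is green green green red red green green green (positions 3,4,5,7,8,9,10,11); it reads the same forward and backward, and the interval DP gives dp[1][12] = 8.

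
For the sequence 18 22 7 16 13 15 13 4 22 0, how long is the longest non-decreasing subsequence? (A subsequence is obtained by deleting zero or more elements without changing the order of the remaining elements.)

4

Scanning left to right, the best length ending at each element is: 18→1, 22→2, 7→1, 16→2, 13→2, 15→3, 13→3, 4→1, 22→4, 0→1.
So the longest non-decreasing subsequence has length 4, e.g. 7, 13, 15, 22.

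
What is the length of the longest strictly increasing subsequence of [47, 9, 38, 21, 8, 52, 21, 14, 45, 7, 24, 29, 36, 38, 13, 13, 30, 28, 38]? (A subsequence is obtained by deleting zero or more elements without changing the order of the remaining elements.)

6

One longest increasing subsequence is 9, 21, 24, 29, 36, 38 (positions 2,4,11,12,13,14), of length 6; no longer one exists.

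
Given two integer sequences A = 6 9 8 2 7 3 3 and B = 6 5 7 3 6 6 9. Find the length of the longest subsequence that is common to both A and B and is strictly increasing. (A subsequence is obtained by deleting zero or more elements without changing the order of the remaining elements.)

2

For each value that appears in both, track the longest common increasing run ending there.
The best achievable length is 2; one witness is 6, 7 (A-positions 1,5, B-positions 1,3).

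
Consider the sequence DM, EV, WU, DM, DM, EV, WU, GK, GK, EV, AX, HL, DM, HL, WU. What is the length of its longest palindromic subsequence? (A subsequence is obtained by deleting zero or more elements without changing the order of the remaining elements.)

One longest palindromic subsequence is WU DM EV GK GK EV DM WU (positions 3,5,6,8,9,10,13,15); it reads the same forward and backward, and the interval DP gives dp[1][15] = 8.

8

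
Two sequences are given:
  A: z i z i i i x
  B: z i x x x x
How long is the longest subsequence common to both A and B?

3

Backtracking the LCS table gives one alignment: z (A1,B1) → i (A2,B2) → x (A7,B6).
So the longest common subsequence has length 3.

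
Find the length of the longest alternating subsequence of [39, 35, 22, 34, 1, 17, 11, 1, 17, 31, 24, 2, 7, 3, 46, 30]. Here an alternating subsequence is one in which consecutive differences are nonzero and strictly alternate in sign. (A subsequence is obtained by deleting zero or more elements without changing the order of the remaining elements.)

A longest alternating subsequence is 39, 22, 34, 1, 17, 11, 17, 2, 7, 3, 46, 30 (positions 1,3,4,5,6,7,9,12,13,14,15,16); its 11 consecutive differences strictly alternate in sign, and length 12 is optimal.

12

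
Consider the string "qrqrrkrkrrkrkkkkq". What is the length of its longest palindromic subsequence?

11

Using dp[i][j] = 2 + dp[i+1][j−1] if the ends match, else max(dp[i+1][j], dp[i][j−1]):
dp[1][17] = 11. A witness is qrrrkrkrrrq at positions 1,2,4,5,6,7,8,9,10,12,17.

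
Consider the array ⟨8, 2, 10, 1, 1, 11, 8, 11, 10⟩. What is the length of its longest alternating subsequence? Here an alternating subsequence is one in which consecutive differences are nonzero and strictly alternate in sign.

Track the best alternating length ending on an up-step vs a down-step at each position: up/down = 1/1, 1/2, 3/1, 1/4, 1/4, 5/1, 5/6, 7/1, 7/8.
The maximum over both is 8; one such subsequence is 8, 2, 10, 1, 11, 8, 11, 10.

8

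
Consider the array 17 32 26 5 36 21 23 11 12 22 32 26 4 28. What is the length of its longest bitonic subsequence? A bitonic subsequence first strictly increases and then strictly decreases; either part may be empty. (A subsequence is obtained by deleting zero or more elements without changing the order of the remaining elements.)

Let inc[i] be the LIS ending at i and dec[i] the longest strictly decreasing subsequence starting at i. inc = [1, 2, 2, 1, 3, 2, 3, 2, 3, 4, 5, 5, 1, 6], dec = [3, 5, 4, 2, 4, 3, 3, 2, 2, 2, 3, 2, 1, 1].
max_i inc[i]+dec[i]−1 = 7, with one witness 5, 11, 12, 22, 32, 26, 4.

7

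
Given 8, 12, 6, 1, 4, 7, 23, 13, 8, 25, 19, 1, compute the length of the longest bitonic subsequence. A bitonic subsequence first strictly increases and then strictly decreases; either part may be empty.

7

One longest bitonic subsequence is 1, 4, 7, 23, 13, 8, 1 (positions 4,5,6,7,8,9,12): it rises to 23 then falls. Length 7 is optimal.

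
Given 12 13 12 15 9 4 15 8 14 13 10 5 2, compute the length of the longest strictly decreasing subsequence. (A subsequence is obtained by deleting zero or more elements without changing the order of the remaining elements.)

Let dp[i] be the longest decreasing subsequence ending at position i. Then dp = [1, 1, 2, 1, 3, 4, 1, 4, 2, 3, 4, 5, 6].
The maximum is 6; one witness is 13, 12, 9, 8, 5, 2 at positions 2,3,5,8,12,13.

6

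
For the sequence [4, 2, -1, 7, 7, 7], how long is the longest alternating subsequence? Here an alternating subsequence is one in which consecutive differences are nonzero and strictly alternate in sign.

A longest alternating subsequence is 4, 2, 7 (positions 1,2,4); its 2 consecutive differences strictly alternate in sign, and length 3 is optimal.

3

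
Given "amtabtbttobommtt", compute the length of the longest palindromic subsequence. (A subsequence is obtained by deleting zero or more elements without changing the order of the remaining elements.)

8

One longest palindromic subsequence is ttbttbtt (positions 3,6,7,8,9,11,15,16); it reads the same forward and backward, and the interval DP gives dp[1][16] = 8.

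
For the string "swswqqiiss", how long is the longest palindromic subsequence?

One longest palindromic subsequence is ssiiss (positions 1,3,7,8,9,10); it reads the same forward and backward, and the interval DP gives dp[1][10] = 6.

6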